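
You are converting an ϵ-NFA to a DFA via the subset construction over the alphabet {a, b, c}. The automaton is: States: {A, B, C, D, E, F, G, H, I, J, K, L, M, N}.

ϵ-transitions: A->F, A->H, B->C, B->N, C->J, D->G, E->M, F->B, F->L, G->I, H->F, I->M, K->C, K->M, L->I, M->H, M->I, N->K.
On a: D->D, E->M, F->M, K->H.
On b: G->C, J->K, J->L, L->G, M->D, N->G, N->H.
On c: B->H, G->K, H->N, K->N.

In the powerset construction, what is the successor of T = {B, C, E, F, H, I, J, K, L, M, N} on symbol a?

E on a → {M}.
F on a → {M}.
K on a → {H}.
No a-transition from B, C, H, I, J, L, M, N.
Union after reading a: {H, M}.
Now take the ϵ-closure:
From H via ϵ: add F.
From M via ϵ: add I.
From F via ϵ: add B, L.
From B via ϵ: add C, N.
From C via ϵ: add J.
From N via ϵ: add K.
No new states can be added; the closed set is {B, C, F, H, I, J, K, L, M, N}.

{B, C, F, H, I, J, K, L, M, N}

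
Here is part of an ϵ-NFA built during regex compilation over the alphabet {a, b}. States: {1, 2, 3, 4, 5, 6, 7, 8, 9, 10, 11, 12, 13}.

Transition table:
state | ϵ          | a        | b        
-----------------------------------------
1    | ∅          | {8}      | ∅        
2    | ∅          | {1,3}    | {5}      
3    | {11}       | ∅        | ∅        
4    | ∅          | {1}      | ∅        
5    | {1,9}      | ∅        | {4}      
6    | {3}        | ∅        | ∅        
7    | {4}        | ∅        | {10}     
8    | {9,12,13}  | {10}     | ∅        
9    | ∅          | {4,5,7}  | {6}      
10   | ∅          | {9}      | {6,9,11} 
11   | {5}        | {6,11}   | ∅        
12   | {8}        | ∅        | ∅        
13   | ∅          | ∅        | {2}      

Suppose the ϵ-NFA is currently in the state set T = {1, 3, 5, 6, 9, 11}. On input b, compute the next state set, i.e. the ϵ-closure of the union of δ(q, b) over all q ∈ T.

5 on b → {4}.
9 on b → {6}.
No b-transition from 1, 3, 6, 11.
Union after reading b: {4, 6}.
Now take the ϵ-closure:
From 6 via ϵ: add 3.
From 3 via ϵ: add 11.
From 11 via ϵ: add 5.
From 5 via ϵ: add 1, 9.
No new states can be added; the closed set is {1, 3, 4, 5, 6, 9, 11}.

{1, 3, 4, 5, 6, 9, 11}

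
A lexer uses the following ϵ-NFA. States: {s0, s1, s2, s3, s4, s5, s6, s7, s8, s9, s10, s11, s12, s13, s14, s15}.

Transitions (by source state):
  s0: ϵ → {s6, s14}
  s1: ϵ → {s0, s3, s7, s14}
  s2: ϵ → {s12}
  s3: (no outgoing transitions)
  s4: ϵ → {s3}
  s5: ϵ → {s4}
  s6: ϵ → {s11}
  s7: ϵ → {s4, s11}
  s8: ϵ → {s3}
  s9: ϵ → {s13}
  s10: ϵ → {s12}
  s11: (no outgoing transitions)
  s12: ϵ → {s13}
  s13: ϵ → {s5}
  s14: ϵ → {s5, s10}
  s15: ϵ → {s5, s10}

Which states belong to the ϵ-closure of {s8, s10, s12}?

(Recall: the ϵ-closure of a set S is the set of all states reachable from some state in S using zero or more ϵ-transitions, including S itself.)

{s3, s4, s5, s8, s10, s12, s13}

Start with {s8, s10, s12}.
From s8 via ϵ: add s3.
From s12 via ϵ: add s13.
From s13 via ϵ: add s5.
From s5 via ϵ: add s4.
No new states can be added; the closed set is {s3, s4, s5, s8, s10, s12, s13}.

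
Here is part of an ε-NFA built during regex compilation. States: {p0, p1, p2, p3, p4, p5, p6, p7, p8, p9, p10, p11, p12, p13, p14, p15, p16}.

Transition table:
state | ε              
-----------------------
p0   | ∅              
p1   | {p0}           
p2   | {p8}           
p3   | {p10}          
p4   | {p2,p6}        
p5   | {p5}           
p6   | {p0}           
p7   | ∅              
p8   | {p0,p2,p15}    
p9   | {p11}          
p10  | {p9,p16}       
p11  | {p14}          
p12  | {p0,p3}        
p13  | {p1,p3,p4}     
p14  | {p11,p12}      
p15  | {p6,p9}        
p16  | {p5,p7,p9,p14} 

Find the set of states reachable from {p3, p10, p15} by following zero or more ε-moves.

Start with {p3, p10, p15}.
From p10 via ε: add p9, p16.
From p15 via ε: add p6.
From p6 via ε: add p0.
From p9 via ε: add p11.
From p16 via ε: add p5, p7, p14.
From p14 via ε: add p12.
No new states can be added; the closed set is {p0, p3, p5, p6, p7, p9, p10, p11, p12, p14, p15, p16}.

{p0, p3, p5, p6, p7, p9, p10, p11, p12, p14, p15, p16}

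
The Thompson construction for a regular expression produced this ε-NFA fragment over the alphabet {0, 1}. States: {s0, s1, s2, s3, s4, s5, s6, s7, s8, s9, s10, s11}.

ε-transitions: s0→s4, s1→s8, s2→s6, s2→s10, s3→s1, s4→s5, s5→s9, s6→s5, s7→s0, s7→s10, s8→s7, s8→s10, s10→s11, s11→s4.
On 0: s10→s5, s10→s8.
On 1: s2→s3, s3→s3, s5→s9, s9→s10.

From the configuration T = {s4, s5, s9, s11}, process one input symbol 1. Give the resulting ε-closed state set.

{s4, s5, s9, s10, s11}

s5 on 1 → {s9}.
s9 on 1 → {s10}.
No 1-transition from s4, s11.
Union after reading 1: {s9, s10}.
Now take the ε-closure:
From s10 via ε: add s11.
From s11 via ε: add s4.
From s4 via ε: add s5.
No new states can be added; the closed set is {s4, s5, s9, s10, s11}.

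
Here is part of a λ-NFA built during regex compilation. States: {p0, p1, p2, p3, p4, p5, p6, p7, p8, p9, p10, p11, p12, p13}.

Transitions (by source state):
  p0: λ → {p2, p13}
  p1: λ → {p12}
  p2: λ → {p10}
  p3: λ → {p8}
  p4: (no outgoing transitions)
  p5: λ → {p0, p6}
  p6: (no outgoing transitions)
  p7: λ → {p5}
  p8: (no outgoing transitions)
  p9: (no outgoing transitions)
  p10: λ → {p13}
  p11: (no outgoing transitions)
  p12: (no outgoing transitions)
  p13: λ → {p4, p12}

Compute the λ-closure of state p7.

{p0, p2, p4, p5, p6, p7, p10, p12, p13}

Start with {p7}.
From p7 via λ: add p5.
From p5 via λ: add p0, p6.
From p0 via λ: add p2, p13.
From p2 via λ: add p10.
From p13 via λ: add p4, p12.
No new states can be added; the closed set is {p0, p2, p4, p5, p6, p7, p10, p12, p13}.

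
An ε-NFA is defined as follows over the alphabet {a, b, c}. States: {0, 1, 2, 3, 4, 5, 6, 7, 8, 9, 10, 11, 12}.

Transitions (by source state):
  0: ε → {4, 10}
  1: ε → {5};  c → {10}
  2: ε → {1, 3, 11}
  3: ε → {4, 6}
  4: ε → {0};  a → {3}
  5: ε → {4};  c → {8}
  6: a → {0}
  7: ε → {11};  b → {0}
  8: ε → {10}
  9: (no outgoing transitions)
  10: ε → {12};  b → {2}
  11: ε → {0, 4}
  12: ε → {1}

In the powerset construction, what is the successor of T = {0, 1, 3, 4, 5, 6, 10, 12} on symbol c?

{0, 1, 4, 5, 8, 10, 12}

1 on c → {10}.
5 on c → {8}.
No c-transition from 0, 3, 4, 6, 10, 12.
Union after reading c: {8, 10}.
Now take the ε-closure:
From 10 via ε: add 12.
From 12 via ε: add 1.
From 1 via ε: add 5.
From 5 via ε: add 4.
From 4 via ε: add 0.
No new states can be added; the closed set is {0, 1, 4, 5, 8, 10, 12}.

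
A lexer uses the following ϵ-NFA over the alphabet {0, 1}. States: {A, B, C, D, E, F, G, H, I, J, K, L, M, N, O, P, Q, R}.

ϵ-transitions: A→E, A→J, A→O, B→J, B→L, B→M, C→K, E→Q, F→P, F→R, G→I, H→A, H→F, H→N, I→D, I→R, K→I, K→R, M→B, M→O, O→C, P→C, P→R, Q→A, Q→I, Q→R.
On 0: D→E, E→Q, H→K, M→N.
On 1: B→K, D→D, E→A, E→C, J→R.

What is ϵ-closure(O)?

{C, D, I, K, O, R}

Start with {O}.
From O via ϵ: add C.
From C via ϵ: add K.
From K via ϵ: add I, R.
From I via ϵ: add D.
No new states can be added; the closed set is {C, D, I, K, O, R}.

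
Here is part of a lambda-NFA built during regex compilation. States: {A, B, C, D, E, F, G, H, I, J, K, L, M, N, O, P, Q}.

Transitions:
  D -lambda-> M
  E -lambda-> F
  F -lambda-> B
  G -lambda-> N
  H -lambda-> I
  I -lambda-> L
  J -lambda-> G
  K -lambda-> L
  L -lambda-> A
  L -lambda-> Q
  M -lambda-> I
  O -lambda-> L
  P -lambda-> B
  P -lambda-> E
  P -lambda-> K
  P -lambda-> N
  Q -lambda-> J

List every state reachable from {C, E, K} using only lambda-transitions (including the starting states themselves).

Start with {C, E, K}.
From E via lambda: add F.
From K via lambda: add L.
From F via lambda: add B.
From L via lambda: add A, Q.
From Q via lambda: add J.
From J via lambda: add G.
From G via lambda: add N.
No new states can be added; the closed set is {A, B, C, E, F, G, J, K, L, N, Q}.

{A, B, C, E, F, G, J, K, L, N, Q}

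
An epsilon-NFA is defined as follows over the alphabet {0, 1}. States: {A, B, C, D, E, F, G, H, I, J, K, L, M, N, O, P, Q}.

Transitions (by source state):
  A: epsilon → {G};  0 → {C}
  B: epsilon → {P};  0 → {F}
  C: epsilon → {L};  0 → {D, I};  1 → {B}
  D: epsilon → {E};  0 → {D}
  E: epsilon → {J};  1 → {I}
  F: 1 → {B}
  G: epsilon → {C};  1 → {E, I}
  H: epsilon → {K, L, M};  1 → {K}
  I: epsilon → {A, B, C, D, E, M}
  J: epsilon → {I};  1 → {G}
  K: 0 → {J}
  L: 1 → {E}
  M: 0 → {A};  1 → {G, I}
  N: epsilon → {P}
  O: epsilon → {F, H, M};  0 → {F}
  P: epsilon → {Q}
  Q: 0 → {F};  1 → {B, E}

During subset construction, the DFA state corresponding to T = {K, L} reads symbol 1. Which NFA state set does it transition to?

L on 1 → {E}.
No 1-transition from K.
Union after reading 1: {E}.
Now take the epsilon-closure:
From E via epsilon: add J.
From J via epsilon: add I.
From I via epsilon: add A, B, C, D, M.
From A via epsilon: add G.
From B via epsilon: add P.
From C via epsilon: add L.
From P via epsilon: add Q.
No new states can be added; the closed set is {A, B, C, D, E, G, I, J, L, M, P, Q}.

{A, B, C, D, E, G, I, J, L, M, P, Q}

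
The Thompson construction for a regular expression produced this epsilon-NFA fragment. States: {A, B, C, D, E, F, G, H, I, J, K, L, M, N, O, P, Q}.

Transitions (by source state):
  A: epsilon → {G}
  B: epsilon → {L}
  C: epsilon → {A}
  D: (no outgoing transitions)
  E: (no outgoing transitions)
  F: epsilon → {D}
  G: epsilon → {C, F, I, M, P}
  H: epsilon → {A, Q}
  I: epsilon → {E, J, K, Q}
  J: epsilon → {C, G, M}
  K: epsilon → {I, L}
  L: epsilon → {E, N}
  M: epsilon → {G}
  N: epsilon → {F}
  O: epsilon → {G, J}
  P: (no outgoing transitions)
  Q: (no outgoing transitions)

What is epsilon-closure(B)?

{B, D, E, F, L, N}

Start with {B}.
From B via epsilon: add L.
From L via epsilon: add E, N.
From N via epsilon: add F.
From F via epsilon: add D.
No new states can be added; the closed set is {B, D, E, F, L, N}.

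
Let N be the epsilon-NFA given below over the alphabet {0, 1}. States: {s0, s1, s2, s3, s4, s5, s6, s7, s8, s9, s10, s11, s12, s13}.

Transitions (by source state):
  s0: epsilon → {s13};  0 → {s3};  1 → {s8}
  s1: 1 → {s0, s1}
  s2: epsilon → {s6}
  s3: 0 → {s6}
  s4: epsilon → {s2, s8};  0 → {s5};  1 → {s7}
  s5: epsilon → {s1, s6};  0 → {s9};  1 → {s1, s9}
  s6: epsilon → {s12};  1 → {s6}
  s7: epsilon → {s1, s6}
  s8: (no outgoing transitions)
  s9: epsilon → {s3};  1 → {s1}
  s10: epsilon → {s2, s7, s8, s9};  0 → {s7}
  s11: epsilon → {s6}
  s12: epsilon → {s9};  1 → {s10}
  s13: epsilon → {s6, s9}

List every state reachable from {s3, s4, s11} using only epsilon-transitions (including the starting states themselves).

{s2, s3, s4, s6, s8, s9, s11, s12}

Start with {s3, s4, s11}.
From s4 via epsilon: add s2, s8.
From s11 via epsilon: add s6.
From s6 via epsilon: add s12.
From s12 via epsilon: add s9.
No new states can be added; the closed set is {s2, s3, s4, s6, s8, s9, s11, s12}.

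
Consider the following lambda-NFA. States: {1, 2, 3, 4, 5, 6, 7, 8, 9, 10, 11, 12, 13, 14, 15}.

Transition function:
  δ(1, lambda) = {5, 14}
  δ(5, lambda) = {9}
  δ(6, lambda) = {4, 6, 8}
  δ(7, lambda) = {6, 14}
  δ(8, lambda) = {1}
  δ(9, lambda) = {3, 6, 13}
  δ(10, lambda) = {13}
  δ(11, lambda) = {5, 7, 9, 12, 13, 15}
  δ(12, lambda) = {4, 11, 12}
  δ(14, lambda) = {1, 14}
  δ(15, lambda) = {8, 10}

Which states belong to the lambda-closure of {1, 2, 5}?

{1, 2, 3, 4, 5, 6, 8, 9, 13, 14}

Start with {1, 2, 5}.
From 1 via lambda: add 14.
From 5 via lambda: add 9.
From 9 via lambda: add 3, 6, 13.
From 6 via lambda: add 4, 8.
No new states can be added; the closed set is {1, 2, 3, 4, 5, 6, 8, 9, 13, 14}.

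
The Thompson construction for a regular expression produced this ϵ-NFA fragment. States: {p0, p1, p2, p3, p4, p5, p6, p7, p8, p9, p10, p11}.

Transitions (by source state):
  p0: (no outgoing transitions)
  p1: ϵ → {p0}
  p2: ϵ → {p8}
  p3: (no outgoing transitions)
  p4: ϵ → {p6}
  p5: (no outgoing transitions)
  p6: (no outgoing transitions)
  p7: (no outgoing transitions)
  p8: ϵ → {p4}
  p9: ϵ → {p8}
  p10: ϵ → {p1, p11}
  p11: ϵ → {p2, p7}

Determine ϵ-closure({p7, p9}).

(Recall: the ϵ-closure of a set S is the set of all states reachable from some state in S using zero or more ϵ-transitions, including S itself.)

Start with {p7, p9}.
From p9 via ϵ: add p8.
From p8 via ϵ: add p4.
From p4 via ϵ: add p6.
No new states can be added; the closed set is {p4, p6, p7, p8, p9}.

{p4, p6, p7, p8, p9}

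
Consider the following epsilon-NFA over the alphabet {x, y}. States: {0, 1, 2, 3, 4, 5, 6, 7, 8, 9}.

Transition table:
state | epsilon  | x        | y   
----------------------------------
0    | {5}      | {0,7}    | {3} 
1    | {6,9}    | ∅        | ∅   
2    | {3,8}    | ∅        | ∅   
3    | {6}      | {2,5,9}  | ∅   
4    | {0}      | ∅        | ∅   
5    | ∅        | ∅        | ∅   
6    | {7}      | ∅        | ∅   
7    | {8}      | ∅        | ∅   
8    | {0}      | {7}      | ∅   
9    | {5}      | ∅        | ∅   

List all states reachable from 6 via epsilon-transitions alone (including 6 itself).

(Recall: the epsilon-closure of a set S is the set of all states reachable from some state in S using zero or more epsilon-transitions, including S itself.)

Start with {6}.
From 6 via epsilon: add 7.
From 7 via epsilon: add 8.
From 8 via epsilon: add 0.
From 0 via epsilon: add 5.
No new states can be added; the closed set is {0, 5, 6, 7, 8}.

{0, 5, 6, 7, 8}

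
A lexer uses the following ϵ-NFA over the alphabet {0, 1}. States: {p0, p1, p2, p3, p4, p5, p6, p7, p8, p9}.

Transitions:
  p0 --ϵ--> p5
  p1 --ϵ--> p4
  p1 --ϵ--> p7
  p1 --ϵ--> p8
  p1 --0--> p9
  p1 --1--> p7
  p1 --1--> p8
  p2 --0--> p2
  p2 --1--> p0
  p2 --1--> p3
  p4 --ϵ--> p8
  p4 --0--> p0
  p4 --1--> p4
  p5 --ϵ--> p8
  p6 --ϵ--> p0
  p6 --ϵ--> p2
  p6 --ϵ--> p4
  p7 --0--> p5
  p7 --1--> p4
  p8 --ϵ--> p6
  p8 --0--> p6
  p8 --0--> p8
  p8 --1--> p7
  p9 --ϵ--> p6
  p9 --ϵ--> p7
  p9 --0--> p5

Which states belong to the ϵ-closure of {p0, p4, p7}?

Start with {p0, p4, p7}.
From p0 via ϵ: add p5.
From p4 via ϵ: add p8.
From p8 via ϵ: add p6.
From p6 via ϵ: add p2.
No new states can be added; the closed set is {p0, p2, p4, p5, p6, p7, p8}.

{p0, p2, p4, p5, p6, p7, p8}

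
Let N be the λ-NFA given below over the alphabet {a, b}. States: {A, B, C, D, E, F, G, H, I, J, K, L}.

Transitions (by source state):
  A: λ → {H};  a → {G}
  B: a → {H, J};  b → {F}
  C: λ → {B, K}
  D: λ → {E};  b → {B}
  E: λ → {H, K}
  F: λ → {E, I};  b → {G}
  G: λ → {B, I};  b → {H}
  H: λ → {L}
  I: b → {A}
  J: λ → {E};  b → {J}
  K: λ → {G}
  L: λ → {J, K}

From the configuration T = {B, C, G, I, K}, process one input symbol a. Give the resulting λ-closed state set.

B on a → {H, J}.
No a-transition from C, G, I, K.
Union after reading a: {H, J}.
Now take the λ-closure:
From H via λ: add L.
From J via λ: add E.
From E via λ: add K.
From K via λ: add G.
From G via λ: add B, I.
No new states can be added; the closed set is {B, E, G, H, I, J, K, L}.

{B, E, G, H, I, J, K, L}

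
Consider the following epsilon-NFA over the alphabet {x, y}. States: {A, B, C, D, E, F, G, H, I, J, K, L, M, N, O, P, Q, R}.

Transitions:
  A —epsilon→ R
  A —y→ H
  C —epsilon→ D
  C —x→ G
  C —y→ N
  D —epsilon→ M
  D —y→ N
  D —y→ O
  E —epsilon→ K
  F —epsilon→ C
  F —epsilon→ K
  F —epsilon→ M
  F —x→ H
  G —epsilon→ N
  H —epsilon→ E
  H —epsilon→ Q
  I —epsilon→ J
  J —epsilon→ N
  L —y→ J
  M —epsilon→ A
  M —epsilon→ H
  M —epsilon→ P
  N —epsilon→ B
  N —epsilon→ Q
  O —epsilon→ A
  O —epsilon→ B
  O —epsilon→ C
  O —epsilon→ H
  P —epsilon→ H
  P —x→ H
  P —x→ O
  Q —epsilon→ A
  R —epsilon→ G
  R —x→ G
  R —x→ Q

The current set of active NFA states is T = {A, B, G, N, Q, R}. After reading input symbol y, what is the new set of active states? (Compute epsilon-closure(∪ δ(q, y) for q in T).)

{A, B, E, G, H, K, N, Q, R}

A on y → {H}.
No y-transition from B, G, N, Q, R.
Union after reading y: {H}.
Now take the epsilon-closure:
From H via epsilon: add E, Q.
From E via epsilon: add K.
From Q via epsilon: add A.
From A via epsilon: add R.
From R via epsilon: add G.
From G via epsilon: add N.
From N via epsilon: add B.
No new states can be added; the closed set is {A, B, E, G, H, K, N, Q, R}.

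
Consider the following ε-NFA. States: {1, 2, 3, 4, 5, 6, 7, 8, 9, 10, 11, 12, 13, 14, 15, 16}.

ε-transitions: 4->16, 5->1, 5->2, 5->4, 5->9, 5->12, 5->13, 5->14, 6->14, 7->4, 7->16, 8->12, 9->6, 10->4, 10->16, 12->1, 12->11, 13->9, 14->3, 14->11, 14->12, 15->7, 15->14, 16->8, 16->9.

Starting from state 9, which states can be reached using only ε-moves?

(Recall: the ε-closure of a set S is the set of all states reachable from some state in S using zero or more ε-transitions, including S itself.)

Start with {9}.
From 9 via ε: add 6.
From 6 via ε: add 14.
From 14 via ε: add 3, 11, 12.
From 12 via ε: add 1.
No new states can be added; the closed set is {1, 3, 6, 9, 11, 12, 14}.

{1, 3, 6, 9, 11, 12, 14}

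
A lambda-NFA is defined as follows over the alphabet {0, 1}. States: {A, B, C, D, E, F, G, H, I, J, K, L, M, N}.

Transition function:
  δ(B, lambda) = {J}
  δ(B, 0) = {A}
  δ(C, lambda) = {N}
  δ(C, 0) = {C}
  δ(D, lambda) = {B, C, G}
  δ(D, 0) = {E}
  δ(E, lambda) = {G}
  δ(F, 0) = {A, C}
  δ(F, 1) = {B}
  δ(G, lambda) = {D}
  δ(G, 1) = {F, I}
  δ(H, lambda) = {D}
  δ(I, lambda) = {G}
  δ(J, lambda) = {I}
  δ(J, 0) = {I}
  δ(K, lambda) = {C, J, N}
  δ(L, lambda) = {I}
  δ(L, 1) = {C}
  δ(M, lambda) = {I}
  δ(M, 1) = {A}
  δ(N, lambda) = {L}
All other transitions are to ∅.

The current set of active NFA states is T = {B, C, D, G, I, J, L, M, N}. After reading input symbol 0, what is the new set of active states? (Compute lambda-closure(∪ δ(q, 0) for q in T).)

{A, B, C, D, E, G, I, J, L, N}

B on 0 → {A}.
C on 0 → {C}.
D on 0 → {E}.
J on 0 → {I}.
No 0-transition from G, I, L, M, N.
Union after reading 0: {A, C, E, I}.
Now take the lambda-closure:
From C via lambda: add N.
From E via lambda: add G.
From G via lambda: add D.
From N via lambda: add L.
From D via lambda: add B.
From B via lambda: add J.
No new states can be added; the closed set is {A, B, C, D, E, G, I, J, L, N}.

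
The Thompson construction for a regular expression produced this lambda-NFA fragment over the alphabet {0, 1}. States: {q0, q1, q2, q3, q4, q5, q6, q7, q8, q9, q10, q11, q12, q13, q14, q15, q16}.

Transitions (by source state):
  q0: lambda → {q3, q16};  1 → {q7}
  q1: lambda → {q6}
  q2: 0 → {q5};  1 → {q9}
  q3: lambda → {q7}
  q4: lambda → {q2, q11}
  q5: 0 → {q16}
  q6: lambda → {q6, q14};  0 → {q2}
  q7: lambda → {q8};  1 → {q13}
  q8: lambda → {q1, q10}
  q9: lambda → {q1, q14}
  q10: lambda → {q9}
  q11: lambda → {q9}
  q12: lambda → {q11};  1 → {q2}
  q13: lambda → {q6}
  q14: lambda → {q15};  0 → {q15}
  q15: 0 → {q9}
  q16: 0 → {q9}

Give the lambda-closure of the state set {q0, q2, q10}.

{q0, q1, q2, q3, q6, q7, q8, q9, q10, q14, q15, q16}

Start with {q0, q2, q10}.
From q0 via lambda: add q3, q16.
From q10 via lambda: add q9.
From q3 via lambda: add q7.
From q9 via lambda: add q1, q14.
From q1 via lambda: add q6.
From q7 via lambda: add q8.
From q14 via lambda: add q15.
No new states can be added; the closed set is {q0, q1, q2, q3, q6, q7, q8, q9, q10, q14, q15, q16}.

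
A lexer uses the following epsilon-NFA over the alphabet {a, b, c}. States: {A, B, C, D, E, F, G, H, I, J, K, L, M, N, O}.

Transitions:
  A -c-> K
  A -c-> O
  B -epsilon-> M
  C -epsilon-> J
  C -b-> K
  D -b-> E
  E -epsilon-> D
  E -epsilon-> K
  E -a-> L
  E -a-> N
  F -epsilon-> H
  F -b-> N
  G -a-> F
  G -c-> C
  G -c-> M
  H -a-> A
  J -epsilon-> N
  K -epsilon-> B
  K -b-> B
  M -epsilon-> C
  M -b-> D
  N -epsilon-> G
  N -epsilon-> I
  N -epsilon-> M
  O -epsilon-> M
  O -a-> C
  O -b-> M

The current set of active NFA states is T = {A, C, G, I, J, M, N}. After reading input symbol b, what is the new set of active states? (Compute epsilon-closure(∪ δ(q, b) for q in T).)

{B, C, D, G, I, J, K, M, N}

C on b → {K}.
M on b → {D}.
No b-transition from A, G, I, J, N.
Union after reading b: {D, K}.
Now take the epsilon-closure:
From K via epsilon: add B.
From B via epsilon: add M.
From M via epsilon: add C.
From C via epsilon: add J.
From J via epsilon: add N.
From N via epsilon: add G, I.
No new states can be added; the closed set is {B, C, D, G, I, J, K, M, N}.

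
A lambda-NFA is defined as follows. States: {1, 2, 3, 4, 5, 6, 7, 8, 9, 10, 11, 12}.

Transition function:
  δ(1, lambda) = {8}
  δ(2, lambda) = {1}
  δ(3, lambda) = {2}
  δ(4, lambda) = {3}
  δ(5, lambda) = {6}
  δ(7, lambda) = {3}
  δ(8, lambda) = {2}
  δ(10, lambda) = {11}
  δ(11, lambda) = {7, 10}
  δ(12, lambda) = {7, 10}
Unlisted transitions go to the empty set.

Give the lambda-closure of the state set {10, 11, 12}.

Start with {10, 11, 12}.
From 11 via lambda: add 7.
From 7 via lambda: add 3.
From 3 via lambda: add 2.
From 2 via lambda: add 1.
From 1 via lambda: add 8.
No new states can be added; the closed set is {1, 2, 3, 7, 8, 10, 11, 12}.

{1, 2, 3, 7, 8, 10, 11, 12}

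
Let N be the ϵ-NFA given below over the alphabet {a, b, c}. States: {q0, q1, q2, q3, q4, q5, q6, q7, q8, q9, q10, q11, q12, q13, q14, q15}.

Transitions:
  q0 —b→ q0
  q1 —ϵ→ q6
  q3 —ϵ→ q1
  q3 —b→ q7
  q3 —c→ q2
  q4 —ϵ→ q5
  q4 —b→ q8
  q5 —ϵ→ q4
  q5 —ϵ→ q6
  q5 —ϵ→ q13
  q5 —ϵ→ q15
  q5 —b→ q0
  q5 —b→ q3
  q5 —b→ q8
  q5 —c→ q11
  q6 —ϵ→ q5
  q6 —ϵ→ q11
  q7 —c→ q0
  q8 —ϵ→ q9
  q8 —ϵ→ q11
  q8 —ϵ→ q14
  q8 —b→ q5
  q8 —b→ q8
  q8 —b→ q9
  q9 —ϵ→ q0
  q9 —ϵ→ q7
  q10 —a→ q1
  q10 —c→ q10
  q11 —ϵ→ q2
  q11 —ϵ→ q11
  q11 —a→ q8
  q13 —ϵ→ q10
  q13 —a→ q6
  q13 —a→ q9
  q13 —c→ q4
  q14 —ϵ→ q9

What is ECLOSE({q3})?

Start with {q3}.
From q3 via ϵ: add q1.
From q1 via ϵ: add q6.
From q6 via ϵ: add q5, q11.
From q5 via ϵ: add q4, q13, q15.
From q11 via ϵ: add q2.
From q13 via ϵ: add q10.
No new states can be added; the closed set is {q1, q2, q3, q4, q5, q6, q10, q11, q13, q15}.

{q1, q2, q3, q4, q5, q6, q10, q11, q13, q15}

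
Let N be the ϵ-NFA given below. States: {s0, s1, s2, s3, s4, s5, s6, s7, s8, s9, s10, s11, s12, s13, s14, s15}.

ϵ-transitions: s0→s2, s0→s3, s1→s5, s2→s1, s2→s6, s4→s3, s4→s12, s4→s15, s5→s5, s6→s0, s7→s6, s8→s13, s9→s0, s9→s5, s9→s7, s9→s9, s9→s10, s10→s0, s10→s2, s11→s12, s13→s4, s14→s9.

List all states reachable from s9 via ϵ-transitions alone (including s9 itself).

Start with {s9}.
From s9 via ϵ: add s0, s5, s7, s10.
From s0 via ϵ: add s2, s3.
From s7 via ϵ: add s6.
From s2 via ϵ: add s1.
No new states can be added; the closed set is {s0, s1, s2, s3, s5, s6, s7, s9, s10}.

{s0, s1, s2, s3, s5, s6, s7, s9, s10}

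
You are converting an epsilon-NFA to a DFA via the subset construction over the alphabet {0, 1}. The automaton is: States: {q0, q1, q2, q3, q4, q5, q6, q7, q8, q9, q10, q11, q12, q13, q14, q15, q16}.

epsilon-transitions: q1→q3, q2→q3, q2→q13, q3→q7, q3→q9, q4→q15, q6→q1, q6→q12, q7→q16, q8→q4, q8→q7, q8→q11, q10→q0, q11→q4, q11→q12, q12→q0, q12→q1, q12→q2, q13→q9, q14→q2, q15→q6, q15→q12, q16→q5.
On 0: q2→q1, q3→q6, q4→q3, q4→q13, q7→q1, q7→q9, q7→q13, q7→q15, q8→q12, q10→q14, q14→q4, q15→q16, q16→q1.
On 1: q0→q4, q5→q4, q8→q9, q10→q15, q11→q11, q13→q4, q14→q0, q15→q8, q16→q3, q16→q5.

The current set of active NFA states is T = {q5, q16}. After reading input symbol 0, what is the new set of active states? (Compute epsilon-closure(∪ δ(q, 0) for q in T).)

q16 on 0 → {q1}.
No 0-transition from q5.
Union after reading 0: {q1}.
Now take the epsilon-closure:
From q1 via epsilon: add q3.
From q3 via epsilon: add q7, q9.
From q7 via epsilon: add q16.
From q16 via epsilon: add q5.
No new states can be added; the closed set is {q1, q3, q5, q7, q9, q16}.

{q1, q3, q5, q7, q9, q16}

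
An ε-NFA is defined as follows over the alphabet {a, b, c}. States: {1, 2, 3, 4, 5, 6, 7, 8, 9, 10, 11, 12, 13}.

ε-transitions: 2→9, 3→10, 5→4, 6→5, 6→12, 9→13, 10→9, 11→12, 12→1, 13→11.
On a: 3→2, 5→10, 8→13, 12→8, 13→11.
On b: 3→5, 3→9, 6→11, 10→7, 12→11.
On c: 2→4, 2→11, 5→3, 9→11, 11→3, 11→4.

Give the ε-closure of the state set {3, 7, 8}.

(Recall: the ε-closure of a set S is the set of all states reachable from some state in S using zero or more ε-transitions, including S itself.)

Start with {3, 7, 8}.
From 3 via ε: add 10.
From 10 via ε: add 9.
From 9 via ε: add 13.
From 13 via ε: add 11.
From 11 via ε: add 12.
From 12 via ε: add 1.
No new states can be added; the closed set is {1, 3, 7, 8, 9, 10, 11, 12, 13}.

{1, 3, 7, 8, 9, 10, 11, 12, 13}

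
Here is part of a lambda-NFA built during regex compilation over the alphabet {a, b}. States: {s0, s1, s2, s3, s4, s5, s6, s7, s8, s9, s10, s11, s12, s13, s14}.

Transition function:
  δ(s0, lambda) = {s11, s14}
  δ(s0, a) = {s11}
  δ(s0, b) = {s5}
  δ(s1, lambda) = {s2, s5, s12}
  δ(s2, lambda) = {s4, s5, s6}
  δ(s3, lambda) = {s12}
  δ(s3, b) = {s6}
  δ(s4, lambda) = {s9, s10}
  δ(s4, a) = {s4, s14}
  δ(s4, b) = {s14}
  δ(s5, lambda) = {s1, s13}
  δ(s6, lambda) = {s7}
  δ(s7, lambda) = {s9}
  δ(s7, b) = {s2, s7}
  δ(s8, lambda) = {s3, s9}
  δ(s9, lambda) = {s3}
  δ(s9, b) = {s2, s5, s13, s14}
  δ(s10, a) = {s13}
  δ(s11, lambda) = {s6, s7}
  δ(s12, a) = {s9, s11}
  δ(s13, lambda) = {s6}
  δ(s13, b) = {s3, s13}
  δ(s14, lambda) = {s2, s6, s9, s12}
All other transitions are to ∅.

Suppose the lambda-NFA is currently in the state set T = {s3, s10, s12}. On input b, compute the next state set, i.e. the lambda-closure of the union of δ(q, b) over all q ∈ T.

{s3, s6, s7, s9, s12}

s3 on b → {s6}.
No b-transition from s10, s12.
Union after reading b: {s6}.
Now take the lambda-closure:
From s6 via lambda: add s7.
From s7 via lambda: add s9.
From s9 via lambda: add s3.
From s3 via lambda: add s12.
No new states can be added; the closed set is {s3, s6, s7, s9, s12}.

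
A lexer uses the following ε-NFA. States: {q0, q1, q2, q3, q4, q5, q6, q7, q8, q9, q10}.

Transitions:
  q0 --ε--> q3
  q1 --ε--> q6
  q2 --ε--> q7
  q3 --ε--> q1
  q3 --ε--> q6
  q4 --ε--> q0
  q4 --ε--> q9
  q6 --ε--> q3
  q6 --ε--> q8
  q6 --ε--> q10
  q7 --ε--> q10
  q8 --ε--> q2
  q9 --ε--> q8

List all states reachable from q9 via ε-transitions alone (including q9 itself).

Start with {q9}.
From q9 via ε: add q8.
From q8 via ε: add q2.
From q2 via ε: add q7.
From q7 via ε: add q10.
No new states can be added; the closed set is {q2, q7, q8, q9, q10}.

{q2, q7, q8, q9, q10}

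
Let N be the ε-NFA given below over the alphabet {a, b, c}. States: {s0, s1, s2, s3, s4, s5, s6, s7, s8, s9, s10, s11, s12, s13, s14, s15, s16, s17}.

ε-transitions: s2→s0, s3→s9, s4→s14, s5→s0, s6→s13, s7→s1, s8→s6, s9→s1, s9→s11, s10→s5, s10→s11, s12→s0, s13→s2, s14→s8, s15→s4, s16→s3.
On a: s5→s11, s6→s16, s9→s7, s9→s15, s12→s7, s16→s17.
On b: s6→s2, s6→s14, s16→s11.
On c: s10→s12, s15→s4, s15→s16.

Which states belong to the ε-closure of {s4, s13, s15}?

Start with {s4, s13, s15}.
From s4 via ε: add s14.
From s13 via ε: add s2.
From s2 via ε: add s0.
From s14 via ε: add s8.
From s8 via ε: add s6.
No new states can be added; the closed set is {s0, s2, s4, s6, s8, s13, s14, s15}.

{s0, s2, s4, s6, s8, s13, s14, s15}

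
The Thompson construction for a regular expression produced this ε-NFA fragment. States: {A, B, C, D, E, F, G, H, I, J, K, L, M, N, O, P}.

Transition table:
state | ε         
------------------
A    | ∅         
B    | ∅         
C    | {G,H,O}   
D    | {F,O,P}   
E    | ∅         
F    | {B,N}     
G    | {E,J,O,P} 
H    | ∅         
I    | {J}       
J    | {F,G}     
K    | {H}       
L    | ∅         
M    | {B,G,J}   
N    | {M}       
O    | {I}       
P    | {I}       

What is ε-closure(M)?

Start with {M}.
From M via ε: add B, G, J.
From G via ε: add E, O, P.
From J via ε: add F.
From F via ε: add N.
From O via ε: add I.
No new states can be added; the closed set is {B, E, F, G, I, J, M, N, O, P}.

{B, E, F, G, I, J, M, N, O, P}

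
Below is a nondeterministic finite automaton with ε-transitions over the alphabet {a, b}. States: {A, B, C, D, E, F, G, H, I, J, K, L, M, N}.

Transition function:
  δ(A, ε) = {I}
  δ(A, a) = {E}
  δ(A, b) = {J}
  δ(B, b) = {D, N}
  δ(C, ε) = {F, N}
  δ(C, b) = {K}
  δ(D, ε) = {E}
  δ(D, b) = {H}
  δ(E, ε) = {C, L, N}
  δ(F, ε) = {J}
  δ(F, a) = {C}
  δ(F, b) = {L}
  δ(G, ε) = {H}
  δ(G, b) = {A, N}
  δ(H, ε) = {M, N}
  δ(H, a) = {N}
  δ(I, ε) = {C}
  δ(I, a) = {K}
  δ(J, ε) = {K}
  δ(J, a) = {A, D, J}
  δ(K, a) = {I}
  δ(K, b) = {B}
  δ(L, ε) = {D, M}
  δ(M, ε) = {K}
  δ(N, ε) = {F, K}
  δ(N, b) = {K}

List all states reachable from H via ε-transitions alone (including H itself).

{F, H, J, K, M, N}

Start with {H}.
From H via ε: add M, N.
From M via ε: add K.
From N via ε: add F.
From F via ε: add J.
No new states can be added; the closed set is {F, H, J, K, M, N}.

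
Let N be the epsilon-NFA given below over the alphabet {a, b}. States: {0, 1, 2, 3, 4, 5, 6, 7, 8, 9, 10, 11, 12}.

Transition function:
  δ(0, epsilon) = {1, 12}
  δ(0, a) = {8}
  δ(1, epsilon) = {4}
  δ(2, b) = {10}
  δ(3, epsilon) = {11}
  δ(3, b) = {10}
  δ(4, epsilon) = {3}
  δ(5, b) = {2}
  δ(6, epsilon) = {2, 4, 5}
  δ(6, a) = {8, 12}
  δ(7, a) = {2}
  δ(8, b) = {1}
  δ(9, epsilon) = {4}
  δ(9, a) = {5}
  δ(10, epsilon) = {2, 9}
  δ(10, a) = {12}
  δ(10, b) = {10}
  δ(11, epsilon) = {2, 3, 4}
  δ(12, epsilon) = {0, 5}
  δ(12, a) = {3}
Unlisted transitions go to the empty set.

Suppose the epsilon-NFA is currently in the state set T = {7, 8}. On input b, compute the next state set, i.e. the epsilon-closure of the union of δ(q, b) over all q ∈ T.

8 on b → {1}.
No b-transition from 7.
Union after reading b: {1}.
Now take the epsilon-closure:
From 1 via epsilon: add 4.
From 4 via epsilon: add 3.
From 3 via epsilon: add 11.
From 11 via epsilon: add 2.
No new states can be added; the closed set is {1, 2, 3, 4, 11}.

{1, 2, 3, 4, 11}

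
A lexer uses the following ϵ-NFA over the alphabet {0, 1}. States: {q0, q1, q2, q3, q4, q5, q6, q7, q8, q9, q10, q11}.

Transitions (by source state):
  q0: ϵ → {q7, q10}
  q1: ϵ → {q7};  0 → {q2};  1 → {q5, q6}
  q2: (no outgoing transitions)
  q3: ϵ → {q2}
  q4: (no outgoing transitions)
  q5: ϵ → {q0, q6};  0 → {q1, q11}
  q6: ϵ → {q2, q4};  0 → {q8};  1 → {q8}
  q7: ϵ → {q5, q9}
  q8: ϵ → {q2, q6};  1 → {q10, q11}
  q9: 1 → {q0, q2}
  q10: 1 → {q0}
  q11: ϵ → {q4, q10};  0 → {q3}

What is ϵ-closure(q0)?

{q0, q2, q4, q5, q6, q7, q9, q10}

Start with {q0}.
From q0 via ϵ: add q7, q10.
From q7 via ϵ: add q5, q9.
From q5 via ϵ: add q6.
From q6 via ϵ: add q2, q4.
No new states can be added; the closed set is {q0, q2, q4, q5, q6, q7, q9, q10}.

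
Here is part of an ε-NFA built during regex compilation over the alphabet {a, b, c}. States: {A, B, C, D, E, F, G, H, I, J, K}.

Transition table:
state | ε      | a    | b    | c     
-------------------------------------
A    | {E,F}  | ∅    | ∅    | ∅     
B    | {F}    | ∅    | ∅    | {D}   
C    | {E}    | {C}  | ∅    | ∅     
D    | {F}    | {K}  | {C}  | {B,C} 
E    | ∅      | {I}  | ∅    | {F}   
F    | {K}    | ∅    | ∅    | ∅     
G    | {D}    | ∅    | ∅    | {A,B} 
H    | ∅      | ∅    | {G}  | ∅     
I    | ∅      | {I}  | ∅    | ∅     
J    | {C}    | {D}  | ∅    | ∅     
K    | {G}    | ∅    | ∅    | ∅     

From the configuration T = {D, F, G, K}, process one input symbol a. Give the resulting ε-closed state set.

D on a → {K}.
No a-transition from F, G, K.
Union after reading a: {K}.
Now take the ε-closure:
From K via ε: add G.
From G via ε: add D.
From D via ε: add F.
No new states can be added; the closed set is {D, F, G, K}.

{D, F, G, K}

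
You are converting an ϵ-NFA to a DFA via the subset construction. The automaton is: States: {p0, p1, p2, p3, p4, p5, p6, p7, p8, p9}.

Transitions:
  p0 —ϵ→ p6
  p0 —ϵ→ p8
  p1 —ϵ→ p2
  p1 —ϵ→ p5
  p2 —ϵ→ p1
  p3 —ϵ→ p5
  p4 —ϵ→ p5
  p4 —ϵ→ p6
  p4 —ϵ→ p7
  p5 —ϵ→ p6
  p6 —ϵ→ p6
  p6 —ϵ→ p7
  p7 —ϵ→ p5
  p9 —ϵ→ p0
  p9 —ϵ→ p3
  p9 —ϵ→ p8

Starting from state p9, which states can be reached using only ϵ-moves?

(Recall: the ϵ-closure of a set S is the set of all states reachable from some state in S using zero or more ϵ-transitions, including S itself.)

{p0, p3, p5, p6, p7, p8, p9}

Start with {p9}.
From p9 via ϵ: add p0, p3, p8.
From p0 via ϵ: add p6.
From p3 via ϵ: add p5.
From p6 via ϵ: add p7.
No new states can be added; the closed set is {p0, p3, p5, p6, p7, p8, p9}.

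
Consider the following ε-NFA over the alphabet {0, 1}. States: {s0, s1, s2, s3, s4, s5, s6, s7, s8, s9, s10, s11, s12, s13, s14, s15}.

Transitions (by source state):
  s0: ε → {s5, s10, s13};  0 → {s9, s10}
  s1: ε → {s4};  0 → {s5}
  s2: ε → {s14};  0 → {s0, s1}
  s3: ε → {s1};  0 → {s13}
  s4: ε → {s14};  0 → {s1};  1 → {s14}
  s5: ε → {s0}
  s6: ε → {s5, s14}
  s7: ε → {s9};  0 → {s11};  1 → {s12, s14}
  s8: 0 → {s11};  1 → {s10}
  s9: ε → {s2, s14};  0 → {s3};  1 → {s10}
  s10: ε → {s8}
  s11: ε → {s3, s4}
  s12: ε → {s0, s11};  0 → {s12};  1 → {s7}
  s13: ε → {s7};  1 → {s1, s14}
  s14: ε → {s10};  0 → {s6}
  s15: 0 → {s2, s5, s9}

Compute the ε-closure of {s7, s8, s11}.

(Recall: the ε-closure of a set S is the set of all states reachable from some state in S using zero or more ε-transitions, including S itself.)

{s1, s2, s3, s4, s7, s8, s9, s10, s11, s14}

Start with {s7, s8, s11}.
From s7 via ε: add s9.
From s11 via ε: add s3, s4.
From s3 via ε: add s1.
From s4 via ε: add s14.
From s9 via ε: add s2.
From s14 via ε: add s10.
No new states can be added; the closed set is {s1, s2, s3, s4, s7, s8, s9, s10, s11, s14}.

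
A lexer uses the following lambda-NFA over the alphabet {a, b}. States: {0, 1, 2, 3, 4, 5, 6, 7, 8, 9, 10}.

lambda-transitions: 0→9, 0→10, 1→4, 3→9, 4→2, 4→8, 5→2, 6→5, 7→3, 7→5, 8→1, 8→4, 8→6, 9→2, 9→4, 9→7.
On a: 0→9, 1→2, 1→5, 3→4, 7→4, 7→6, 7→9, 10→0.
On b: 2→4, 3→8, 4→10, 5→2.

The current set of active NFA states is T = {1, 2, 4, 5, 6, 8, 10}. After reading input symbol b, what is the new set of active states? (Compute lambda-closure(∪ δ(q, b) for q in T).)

{1, 2, 4, 5, 6, 8, 10}

2 on b → {4}.
4 on b → {10}.
5 on b → {2}.
No b-transition from 1, 6, 8, 10.
Union after reading b: {2, 4, 10}.
Now take the lambda-closure:
From 4 via lambda: add 8.
From 8 via lambda: add 1, 6.
From 6 via lambda: add 5.
No new states can be added; the closed set is {1, 2, 4, 5, 6, 8, 10}.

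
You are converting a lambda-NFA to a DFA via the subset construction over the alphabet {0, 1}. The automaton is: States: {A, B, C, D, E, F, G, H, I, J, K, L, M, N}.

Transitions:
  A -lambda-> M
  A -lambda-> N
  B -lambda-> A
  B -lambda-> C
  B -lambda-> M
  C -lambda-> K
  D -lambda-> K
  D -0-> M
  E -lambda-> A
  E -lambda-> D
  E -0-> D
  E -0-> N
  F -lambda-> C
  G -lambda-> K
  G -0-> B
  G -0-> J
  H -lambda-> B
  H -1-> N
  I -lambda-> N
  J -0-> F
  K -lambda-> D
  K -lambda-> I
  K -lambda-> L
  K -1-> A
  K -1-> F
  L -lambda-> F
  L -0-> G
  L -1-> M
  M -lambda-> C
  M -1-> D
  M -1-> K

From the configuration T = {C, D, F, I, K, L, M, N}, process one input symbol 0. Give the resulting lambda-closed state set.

{C, D, F, G, I, K, L, M, N}

D on 0 → {M}.
L on 0 → {G}.
No 0-transition from C, F, I, K, M, N.
Union after reading 0: {G, M}.
Now take the lambda-closure:
From G via lambda: add K.
From M via lambda: add C.
From K via lambda: add D, I, L.
From I via lambda: add N.
From L via lambda: add F.
No new states can be added; the closed set is {C, D, F, G, I, K, L, M, N}.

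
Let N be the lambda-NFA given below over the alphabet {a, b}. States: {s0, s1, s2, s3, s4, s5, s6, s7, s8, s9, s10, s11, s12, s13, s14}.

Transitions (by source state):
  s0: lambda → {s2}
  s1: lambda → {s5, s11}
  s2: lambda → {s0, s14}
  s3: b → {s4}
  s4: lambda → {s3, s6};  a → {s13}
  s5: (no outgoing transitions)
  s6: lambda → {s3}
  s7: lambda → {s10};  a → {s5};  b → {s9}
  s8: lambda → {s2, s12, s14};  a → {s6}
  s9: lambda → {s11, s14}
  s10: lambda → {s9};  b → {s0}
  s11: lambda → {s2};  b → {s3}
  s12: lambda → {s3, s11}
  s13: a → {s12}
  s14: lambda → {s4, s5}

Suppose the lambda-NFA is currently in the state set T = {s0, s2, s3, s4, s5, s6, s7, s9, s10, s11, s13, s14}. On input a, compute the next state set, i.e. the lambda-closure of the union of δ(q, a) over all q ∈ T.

s4 on a → {s13}.
s7 on a → {s5}.
s13 on a → {s12}.
No a-transition from s0, s2, s3, s5, s6, s9, s10, s11, s14.
Union after reading a: {s5, s12, s13}.
Now take the lambda-closure:
From s12 via lambda: add s3, s11.
From s11 via lambda: add s2.
From s2 via lambda: add s0, s14.
From s14 via lambda: add s4.
From s4 via lambda: add s6.
No new states can be added; the closed set is {s0, s2, s3, s4, s5, s6, s11, s12, s13, s14}.

{s0, s2, s3, s4, s5, s6, s11, s12, s13, s14}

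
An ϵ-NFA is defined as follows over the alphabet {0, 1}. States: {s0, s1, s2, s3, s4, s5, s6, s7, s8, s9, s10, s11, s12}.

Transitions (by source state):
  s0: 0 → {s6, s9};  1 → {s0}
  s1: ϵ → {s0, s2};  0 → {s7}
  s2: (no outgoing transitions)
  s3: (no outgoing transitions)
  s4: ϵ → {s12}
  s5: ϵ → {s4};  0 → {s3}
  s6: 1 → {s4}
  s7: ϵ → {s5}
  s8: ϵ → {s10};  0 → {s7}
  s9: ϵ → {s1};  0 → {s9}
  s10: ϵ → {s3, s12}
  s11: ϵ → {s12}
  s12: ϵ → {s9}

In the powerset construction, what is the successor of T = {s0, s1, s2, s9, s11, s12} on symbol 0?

{s0, s1, s2, s4, s5, s6, s7, s9, s12}

s0 on 0 → {s6, s9}.
s1 on 0 → {s7}.
s9 on 0 → {s9}.
No 0-transition from s2, s11, s12.
Union after reading 0: {s6, s7, s9}.
Now take the ϵ-closure:
From s7 via ϵ: add s5.
From s9 via ϵ: add s1.
From s1 via ϵ: add s0, s2.
From s5 via ϵ: add s4.
From s4 via ϵ: add s12.
No new states can be added; the closed set is {s0, s1, s2, s4, s5, s6, s7, s9, s12}.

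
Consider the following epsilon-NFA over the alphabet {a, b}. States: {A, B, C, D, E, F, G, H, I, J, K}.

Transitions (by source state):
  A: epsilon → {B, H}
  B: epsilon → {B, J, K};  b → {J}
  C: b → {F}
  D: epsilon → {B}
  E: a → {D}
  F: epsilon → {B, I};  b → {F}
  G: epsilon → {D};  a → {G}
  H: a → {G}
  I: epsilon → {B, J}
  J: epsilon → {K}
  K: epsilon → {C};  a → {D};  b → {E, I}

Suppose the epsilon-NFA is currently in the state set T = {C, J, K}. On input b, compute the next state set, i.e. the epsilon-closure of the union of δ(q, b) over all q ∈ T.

{B, C, E, F, I, J, K}

C on b → {F}.
K on b → {E, I}.
No b-transition from J.
Union after reading b: {E, F, I}.
Now take the epsilon-closure:
From F via epsilon: add B.
From I via epsilon: add J.
From B via epsilon: add K.
From K via epsilon: add C.
No new states can be added; the closed set is {B, C, E, F, I, J, K}.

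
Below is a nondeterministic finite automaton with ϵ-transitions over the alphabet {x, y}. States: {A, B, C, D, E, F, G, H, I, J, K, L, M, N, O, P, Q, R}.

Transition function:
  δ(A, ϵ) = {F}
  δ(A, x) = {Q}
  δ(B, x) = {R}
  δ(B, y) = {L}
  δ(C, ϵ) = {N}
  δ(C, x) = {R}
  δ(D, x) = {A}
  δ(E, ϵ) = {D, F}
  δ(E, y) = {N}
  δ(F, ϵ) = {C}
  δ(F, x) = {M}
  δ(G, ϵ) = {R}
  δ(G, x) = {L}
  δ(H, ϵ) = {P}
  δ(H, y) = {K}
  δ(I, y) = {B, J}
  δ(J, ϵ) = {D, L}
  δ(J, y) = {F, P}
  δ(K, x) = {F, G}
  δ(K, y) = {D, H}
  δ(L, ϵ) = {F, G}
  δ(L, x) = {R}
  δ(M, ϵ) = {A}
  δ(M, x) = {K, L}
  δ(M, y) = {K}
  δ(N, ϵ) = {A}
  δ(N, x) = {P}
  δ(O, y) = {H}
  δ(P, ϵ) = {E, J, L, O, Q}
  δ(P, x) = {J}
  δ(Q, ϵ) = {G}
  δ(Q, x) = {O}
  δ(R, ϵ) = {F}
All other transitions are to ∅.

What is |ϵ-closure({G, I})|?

Start with {G, I}.
From G via ϵ: add R.
From R via ϵ: add F.
From F via ϵ: add C.
From C via ϵ: add N.
From N via ϵ: add A.
ϵ-closure = {A, C, F, G, I, N, R}, which has 7 states.

7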